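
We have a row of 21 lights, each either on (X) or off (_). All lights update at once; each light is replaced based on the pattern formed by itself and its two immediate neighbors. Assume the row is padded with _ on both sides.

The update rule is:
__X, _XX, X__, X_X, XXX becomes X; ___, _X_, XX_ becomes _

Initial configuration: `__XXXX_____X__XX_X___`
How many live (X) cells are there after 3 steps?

_XXXX_X___X_XXX_X_X__
XXXX_X_X_X_XXX_X_X_X_
XXX_X_X_X_XXX_X_X_X_X
count of X: 13

13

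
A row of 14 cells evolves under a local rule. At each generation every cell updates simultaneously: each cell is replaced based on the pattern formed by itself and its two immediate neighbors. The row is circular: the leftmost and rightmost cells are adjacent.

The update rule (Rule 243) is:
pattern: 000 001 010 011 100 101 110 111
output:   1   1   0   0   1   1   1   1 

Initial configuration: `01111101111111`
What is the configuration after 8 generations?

01111111011111

generation 1: 10111110111111
generation 2: 11011111011111
generation 3: 11101111101111
generation 4: 11110111110111
generation 5: 11111011111011
generation 6: 11111101111101
generation 7: 11111110111110
generation 8: 01111111011111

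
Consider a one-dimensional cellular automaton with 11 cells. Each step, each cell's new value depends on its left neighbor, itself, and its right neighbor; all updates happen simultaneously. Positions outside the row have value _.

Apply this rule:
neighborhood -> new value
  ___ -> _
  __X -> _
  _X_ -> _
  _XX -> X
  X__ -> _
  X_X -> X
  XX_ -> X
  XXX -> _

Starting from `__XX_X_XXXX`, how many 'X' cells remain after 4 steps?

__XXX_XX__X
__X_XXXX___
___XX__X___
___XX______
count of X: 2

2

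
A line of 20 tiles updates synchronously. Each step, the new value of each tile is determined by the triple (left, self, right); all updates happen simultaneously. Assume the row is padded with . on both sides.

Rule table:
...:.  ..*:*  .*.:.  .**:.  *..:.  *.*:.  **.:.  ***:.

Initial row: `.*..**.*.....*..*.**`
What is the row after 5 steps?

........*..*........

*..*........*..*....
..*........*..*.....
.*........*..*......
*........*..*.......
........*..*........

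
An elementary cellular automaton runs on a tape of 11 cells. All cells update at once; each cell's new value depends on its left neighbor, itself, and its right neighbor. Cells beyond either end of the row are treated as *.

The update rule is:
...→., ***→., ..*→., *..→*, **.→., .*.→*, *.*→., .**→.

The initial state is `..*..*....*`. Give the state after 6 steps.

...*.....*.

*.**.**....
.......*...
*......**..
.*.......*.
.**......*.
...*.....*.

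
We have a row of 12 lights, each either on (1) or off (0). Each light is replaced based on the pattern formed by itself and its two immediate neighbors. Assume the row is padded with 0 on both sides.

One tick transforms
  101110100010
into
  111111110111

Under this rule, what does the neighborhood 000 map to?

At position 8 the neighborhood is 000; the next row has 0 there.

0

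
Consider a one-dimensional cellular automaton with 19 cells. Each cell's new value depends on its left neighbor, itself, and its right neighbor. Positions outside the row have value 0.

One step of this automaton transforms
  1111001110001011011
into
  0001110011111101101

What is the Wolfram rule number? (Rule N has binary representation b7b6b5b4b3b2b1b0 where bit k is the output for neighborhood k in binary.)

position 1: 111 → 0  (bit 7 = 0)
position 3: 110 → 1  (bit 6 = 1)
position 13: 101 → 1  (bit 5 = 1)
position 4: 100 → 1  (bit 4 = 1)
position 0: 011 → 0  (bit 3 = 0)
position 12: 010 → 1  (bit 2 = 1)
position 5: 001 → 1  (bit 1 = 1)
position 10: 000 → 1  (bit 0 = 1)
bits b7..b0 = 01110111 = 119

119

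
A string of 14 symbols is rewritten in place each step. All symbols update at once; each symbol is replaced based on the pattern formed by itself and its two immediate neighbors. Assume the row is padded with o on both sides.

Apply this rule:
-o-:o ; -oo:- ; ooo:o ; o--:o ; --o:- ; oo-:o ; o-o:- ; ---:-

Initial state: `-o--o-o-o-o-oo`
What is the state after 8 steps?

-oo-o-o-o-o--o
--o-o-o-o-oo--
o-o-o-o-o--oo-
o-o-o-o-oo--o-
o-o-o-o--oo-o-
o-o-o-oo--o-o-
o-o-o--oo-o-o-
o-o-oo--o-o-o-

o-o-oo--o-o-o-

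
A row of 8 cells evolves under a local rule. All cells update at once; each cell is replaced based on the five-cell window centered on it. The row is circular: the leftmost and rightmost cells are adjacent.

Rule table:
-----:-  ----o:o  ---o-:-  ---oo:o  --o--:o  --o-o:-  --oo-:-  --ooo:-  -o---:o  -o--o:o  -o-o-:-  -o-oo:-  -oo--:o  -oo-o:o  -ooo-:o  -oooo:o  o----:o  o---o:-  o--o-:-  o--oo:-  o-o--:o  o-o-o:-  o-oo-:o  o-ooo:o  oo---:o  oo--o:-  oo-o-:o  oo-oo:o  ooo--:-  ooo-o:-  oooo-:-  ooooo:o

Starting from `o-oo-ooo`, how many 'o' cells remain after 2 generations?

generation 1: -oooooo-
generation 2: --ooo---
count of o: 3

3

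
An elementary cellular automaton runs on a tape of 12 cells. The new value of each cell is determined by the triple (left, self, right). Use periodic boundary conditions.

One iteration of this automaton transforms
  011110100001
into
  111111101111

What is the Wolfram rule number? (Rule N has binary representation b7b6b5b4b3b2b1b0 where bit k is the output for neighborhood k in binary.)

239

position 2: 111 → 1  (bit 7 = 1)
position 4: 110 → 1  (bit 6 = 1)
position 0: 101 → 1  (bit 5 = 1)
position 7: 100 → 0  (bit 4 = 0)
position 1: 011 → 1  (bit 3 = 1)
position 6: 010 → 1  (bit 2 = 1)
position 10: 001 → 1  (bit 1 = 1)
position 8: 000 → 1  (bit 0 = 1)
bits b7..b0 = 11101111 = 239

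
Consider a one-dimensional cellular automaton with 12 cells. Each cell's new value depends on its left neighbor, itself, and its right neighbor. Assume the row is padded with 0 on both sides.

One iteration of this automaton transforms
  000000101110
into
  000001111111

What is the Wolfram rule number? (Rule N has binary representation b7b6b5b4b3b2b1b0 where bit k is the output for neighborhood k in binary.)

254

position 9: 111 → 1  (bit 7 = 1)
position 10: 110 → 1  (bit 6 = 1)
position 7: 101 → 1  (bit 5 = 1)
position 11: 100 → 1  (bit 4 = 1)
position 8: 011 → 1  (bit 3 = 1)
position 6: 010 → 1  (bit 2 = 1)
position 5: 001 → 1  (bit 1 = 1)
position 0: 000 → 0  (bit 0 = 0)
bits b7..b0 = 11111110 = 254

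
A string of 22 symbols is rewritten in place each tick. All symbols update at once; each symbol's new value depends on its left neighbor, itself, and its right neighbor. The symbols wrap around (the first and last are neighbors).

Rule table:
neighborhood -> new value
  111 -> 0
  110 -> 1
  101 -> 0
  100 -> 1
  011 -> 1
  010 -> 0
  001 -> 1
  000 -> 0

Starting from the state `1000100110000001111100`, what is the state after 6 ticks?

0101011111000011000111
0000010001100111101101
1000101011111100101100
0101000010000111001111
0000100101001101111001
1001011000111101001110

1001011000111101001110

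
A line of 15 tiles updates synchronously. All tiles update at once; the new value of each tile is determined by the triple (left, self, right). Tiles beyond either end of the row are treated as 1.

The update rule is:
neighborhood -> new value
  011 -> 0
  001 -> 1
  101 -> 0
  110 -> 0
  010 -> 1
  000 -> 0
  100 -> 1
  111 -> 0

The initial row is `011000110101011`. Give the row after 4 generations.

000101000101000
101101101101101
000000000000000
100000000000001

100000000000001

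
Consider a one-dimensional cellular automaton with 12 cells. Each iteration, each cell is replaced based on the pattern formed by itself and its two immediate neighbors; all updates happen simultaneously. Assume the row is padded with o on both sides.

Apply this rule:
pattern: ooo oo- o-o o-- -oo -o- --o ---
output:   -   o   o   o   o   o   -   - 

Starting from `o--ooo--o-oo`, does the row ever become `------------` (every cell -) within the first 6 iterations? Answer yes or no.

oo-o-oo-ooo-
-oooooooo-oo
oo------ooo-
-oo-----o-oo
oooo----ooo-
---oo---o-oo
iteration 6 is ---oo---o-oo, still not uniform -

no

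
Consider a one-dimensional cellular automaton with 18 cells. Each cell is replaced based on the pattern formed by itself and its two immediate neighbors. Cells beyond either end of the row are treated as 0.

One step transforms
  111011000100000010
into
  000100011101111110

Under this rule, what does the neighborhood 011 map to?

0

At position 0 the neighborhood is 011; the next row has 0 there.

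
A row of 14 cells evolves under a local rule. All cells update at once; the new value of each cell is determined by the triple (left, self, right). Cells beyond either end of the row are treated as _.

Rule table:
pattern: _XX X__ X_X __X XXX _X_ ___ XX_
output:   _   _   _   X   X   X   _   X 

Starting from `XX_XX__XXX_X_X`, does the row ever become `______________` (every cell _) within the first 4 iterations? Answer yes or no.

_X__X_X_XX_X_X
XX_XX_X__X_X_X
_X__X_X_XX_X_X  (repeats iteration 1; period 2)
iteration 4: XX_XX_X__X_X_X
iteration 4 is XX_XX_X__X_X_X, still not uniform _

no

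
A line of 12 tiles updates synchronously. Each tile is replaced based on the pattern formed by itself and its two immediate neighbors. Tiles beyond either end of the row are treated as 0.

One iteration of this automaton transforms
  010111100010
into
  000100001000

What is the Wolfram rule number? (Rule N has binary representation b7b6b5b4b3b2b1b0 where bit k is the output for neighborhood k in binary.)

position 4: 111 → 0  (bit 7 = 0)
position 6: 110 → 0  (bit 6 = 0)
position 2: 101 → 0  (bit 5 = 0)
position 7: 100 → 0  (bit 4 = 0)
position 3: 011 → 1  (bit 3 = 1)
position 1: 010 → 0  (bit 2 = 0)
position 0: 001 → 0  (bit 1 = 0)
position 8: 000 → 1  (bit 0 = 1)
bits b7..b0 = 00001001 = 9

9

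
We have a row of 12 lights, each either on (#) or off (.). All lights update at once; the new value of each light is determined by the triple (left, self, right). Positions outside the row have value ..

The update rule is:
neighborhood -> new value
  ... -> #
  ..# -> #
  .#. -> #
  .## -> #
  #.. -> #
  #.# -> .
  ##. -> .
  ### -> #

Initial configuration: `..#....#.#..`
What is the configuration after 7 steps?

##.###.###.#

########.###
#######..##.
######.###.#
#####..##..#
####.###.###
###..##..##.
##.###.###.#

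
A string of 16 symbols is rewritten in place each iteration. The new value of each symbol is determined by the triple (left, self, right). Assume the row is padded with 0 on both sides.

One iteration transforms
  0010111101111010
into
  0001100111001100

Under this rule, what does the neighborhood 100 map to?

0

At position 15 the neighborhood is 100; the next row has 0 there.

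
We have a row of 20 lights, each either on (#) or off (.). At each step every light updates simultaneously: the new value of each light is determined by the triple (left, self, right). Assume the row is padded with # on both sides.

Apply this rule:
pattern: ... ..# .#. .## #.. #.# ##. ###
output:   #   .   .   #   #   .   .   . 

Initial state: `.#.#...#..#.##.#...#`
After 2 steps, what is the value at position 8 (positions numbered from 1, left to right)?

step 1: ....##..#...#...##.#
step 2: ###.#.#..##..##.#..#
position 8 holds .

.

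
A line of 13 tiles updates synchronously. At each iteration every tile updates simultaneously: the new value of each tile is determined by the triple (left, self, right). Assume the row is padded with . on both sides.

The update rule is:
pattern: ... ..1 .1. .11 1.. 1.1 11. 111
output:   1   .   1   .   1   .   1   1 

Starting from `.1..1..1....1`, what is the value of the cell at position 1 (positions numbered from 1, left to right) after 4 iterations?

1

.11.11.1111.1
..1..1..111.1
1.11.11..11.1
1..1..11..1.1
position 1 holds 1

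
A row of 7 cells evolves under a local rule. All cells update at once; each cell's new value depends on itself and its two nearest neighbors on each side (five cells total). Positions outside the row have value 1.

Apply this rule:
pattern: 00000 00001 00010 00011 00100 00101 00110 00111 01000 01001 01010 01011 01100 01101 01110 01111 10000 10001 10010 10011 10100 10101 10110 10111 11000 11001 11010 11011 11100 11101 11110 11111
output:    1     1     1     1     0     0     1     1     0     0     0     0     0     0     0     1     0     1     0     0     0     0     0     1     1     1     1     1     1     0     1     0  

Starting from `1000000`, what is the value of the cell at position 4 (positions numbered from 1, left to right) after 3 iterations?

iteration 1: 1101111
iteration 2: 1011100
iteration 3: 0110110
position 4 holds 0

0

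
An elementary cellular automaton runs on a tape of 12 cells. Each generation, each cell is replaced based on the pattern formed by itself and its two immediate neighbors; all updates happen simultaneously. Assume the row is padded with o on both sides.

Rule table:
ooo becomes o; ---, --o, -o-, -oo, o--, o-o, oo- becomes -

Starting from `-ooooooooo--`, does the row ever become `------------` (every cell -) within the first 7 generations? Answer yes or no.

yes

--ooooooo---
---ooooo----
----ooo-----
-----o------
------------
all cells are - at generation 5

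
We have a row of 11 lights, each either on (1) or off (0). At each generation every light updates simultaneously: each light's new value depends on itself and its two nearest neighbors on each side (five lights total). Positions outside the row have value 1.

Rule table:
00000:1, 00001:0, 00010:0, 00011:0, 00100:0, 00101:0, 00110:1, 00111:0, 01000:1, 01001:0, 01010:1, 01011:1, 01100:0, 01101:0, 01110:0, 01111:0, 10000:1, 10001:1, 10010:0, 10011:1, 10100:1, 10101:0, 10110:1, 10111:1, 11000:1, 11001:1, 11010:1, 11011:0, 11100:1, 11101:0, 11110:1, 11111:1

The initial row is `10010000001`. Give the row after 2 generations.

generation 1: 11001111000
generation 2: 11110011110

11110011110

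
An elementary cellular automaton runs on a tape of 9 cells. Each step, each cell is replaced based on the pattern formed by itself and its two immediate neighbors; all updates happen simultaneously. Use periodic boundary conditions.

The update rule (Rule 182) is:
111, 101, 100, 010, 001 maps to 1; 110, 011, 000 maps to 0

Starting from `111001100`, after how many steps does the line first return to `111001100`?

2

step 1: 010110011
step 2: 111001100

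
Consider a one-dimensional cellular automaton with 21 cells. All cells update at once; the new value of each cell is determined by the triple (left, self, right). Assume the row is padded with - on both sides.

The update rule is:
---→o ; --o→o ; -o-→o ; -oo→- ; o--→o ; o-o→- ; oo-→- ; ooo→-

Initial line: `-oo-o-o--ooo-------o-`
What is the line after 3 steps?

-----oooo---ooooooooo

o---o-ooo---ooooooooo
ooooo----ooo---------
-----oooo---ooooooooo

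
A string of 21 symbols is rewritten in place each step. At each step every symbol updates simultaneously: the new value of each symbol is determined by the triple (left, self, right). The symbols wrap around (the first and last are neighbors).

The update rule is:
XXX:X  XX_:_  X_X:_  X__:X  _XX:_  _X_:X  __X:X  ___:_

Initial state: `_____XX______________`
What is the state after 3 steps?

____X__X_____________
___XXXXXX____________
__X_XXXX_X___________

__X_XXXX_X___________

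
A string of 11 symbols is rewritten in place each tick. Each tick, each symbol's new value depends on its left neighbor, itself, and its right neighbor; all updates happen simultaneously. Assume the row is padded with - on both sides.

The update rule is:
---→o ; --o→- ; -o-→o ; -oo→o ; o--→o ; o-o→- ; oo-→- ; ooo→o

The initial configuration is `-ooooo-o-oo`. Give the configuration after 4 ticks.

-oooo--o-o-
-ooo-o-o-oo
-oo--o-o-o-
-o-o-o-o-oo

-o-o-o-o-oo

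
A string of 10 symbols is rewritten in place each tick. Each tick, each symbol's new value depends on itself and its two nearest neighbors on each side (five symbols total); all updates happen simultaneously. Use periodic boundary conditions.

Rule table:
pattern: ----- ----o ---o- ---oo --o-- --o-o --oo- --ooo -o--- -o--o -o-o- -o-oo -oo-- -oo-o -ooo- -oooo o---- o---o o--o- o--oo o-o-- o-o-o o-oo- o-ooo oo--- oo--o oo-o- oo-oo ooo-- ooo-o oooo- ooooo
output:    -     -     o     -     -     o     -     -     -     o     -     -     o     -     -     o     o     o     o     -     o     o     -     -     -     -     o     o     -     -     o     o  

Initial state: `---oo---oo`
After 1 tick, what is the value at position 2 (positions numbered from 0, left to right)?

-

-o--o-o--o
position 2 holds -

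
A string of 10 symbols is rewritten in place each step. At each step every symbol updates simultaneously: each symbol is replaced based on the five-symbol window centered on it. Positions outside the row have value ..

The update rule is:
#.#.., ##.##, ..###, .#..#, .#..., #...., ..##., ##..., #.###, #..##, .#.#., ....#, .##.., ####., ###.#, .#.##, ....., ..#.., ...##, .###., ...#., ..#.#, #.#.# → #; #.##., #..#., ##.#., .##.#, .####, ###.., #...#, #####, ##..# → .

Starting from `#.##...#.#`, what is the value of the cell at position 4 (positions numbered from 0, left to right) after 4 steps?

#

##.##.####
#.#..##.#.
######..##
#...#..###
position 4 holds #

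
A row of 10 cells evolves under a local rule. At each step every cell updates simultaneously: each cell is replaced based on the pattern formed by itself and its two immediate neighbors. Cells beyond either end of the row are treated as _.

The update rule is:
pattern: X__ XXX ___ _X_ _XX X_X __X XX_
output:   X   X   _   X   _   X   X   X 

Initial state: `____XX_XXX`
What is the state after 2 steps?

step 1: ___X_XX_XX
step 2: __XXX_XX_X

__XXX_XX_X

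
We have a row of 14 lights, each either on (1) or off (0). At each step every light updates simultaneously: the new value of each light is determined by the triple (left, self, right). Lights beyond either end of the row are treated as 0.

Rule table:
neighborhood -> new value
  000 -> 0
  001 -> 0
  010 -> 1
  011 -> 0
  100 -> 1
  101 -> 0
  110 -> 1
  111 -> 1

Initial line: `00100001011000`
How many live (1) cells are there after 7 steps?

step 1: 00110001001100
step 2: 00011001100110
step 3: 00001100110011
step 4: 00000110011001
step 5: 00000011001101
step 6: 00000001100101
step 7: 00000000110101
count of 1: 4

4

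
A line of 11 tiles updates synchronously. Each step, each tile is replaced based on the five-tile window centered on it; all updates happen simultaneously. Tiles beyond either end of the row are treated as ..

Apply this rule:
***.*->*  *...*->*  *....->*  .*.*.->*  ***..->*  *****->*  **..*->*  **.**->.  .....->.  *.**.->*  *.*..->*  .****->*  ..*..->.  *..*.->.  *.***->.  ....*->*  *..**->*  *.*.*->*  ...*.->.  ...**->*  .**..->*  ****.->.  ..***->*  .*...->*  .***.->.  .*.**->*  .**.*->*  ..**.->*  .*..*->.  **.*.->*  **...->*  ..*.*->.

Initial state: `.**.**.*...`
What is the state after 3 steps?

.**.**.*.**

***.******.
*.*..***.**
.**.**.*.**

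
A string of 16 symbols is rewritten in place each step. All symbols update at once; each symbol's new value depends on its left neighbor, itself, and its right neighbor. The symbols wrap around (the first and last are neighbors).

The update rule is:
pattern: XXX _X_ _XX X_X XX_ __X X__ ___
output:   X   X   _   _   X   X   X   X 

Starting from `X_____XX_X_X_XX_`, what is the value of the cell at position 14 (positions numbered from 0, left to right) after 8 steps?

XXXXXX_X_X_X__X_
_XXXXX_X_X_XXXX_
X_XXXX_X_X__XXXX
X__XXX_X_XXX_XXX
XXX_XX_X__XX__XX
XXX__X_XXX_XXX_X
XXXXXX__XX__XX__
_XXXXXXX_XXX_XXX
position 14 holds X

X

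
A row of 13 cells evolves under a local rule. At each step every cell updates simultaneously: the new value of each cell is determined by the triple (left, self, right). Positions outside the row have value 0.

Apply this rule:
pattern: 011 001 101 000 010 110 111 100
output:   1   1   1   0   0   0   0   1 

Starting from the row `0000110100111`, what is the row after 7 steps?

1011011010101

0001101011100
0011010110010
0110101101101
1101011011010
1010110110101
0101101101010
1011011010101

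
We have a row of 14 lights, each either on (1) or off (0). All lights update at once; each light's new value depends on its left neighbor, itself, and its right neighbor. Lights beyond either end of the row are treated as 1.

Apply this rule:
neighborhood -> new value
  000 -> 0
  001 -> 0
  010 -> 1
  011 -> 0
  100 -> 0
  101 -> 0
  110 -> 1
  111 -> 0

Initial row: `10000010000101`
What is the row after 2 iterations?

iteration 1: 10000010000100
iteration 2: 10000010000100

10000010000100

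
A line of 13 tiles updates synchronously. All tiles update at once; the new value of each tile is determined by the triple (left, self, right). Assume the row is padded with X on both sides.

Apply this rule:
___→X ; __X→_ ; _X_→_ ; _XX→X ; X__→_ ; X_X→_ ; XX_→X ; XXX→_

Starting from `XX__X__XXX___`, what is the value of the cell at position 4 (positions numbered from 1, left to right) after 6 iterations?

_X_____X_X_X_
___XXX_______
_X_X_X_XXXXX_
_______X___X_
_XXXXX___X___
_X___X_X___X_
position 4 holds _

_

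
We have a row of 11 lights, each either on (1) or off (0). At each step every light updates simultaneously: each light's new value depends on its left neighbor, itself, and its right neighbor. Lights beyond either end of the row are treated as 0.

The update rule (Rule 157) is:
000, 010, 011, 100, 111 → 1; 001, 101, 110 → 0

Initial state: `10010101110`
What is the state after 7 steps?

11010101101

11010101101
10010101001
11010101101  (repeats step 1; period 2)
step 7: 11010101101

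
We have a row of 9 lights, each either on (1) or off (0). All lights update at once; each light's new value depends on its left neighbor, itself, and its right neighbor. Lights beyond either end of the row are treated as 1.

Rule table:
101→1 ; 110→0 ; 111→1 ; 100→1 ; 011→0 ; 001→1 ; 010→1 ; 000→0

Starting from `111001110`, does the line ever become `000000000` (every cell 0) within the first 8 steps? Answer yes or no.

no

110110101
101001110
011110101
101101110
010010101
111111110
111111101
111111010
step 8 is 111111010, still not uniform 0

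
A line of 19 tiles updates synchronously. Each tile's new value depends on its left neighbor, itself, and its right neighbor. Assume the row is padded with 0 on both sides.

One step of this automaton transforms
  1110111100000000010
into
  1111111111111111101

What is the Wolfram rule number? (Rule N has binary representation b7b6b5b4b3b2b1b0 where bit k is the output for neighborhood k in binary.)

251

position 1: 111 → 1  (bit 7 = 1)
position 2: 110 → 1  (bit 6 = 1)
position 3: 101 → 1  (bit 5 = 1)
position 8: 100 → 1  (bit 4 = 1)
position 0: 011 → 1  (bit 3 = 1)
position 17: 010 → 0  (bit 2 = 0)
position 16: 001 → 1  (bit 1 = 1)
position 9: 000 → 1  (bit 0 = 1)
bits b7..b0 = 11111011 = 251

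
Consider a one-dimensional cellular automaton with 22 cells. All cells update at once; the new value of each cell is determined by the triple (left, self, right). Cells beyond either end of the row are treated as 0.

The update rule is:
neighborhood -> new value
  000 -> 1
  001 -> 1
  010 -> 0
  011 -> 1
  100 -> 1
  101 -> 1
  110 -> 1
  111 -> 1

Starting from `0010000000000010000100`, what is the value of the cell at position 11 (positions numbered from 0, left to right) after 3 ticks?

1

1101111111111101111011
1111111111111111111111
1111111111111111111111
position 11 holds 1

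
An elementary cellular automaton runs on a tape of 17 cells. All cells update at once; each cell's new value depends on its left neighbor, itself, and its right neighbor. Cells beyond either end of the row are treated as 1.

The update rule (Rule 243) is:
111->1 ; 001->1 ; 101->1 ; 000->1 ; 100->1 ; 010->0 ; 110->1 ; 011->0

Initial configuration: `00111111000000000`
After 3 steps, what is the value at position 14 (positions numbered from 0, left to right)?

1

11011111111111111
11101111111111111
11110111111111111
position 14 holds 1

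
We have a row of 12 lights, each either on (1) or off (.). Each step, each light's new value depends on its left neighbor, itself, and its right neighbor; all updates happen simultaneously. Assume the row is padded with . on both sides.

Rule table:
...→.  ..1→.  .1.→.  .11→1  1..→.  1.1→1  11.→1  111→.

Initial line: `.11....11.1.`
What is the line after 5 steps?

.11.........

.11....111..
.11....1.1..
.11.....1...
.11.........
.11.........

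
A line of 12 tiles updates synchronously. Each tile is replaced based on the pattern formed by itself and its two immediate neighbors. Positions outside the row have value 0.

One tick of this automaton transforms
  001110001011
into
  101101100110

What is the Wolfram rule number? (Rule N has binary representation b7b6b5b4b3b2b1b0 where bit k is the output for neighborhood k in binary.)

position 3: 111 → 1  (bit 7 = 1)
position 4: 110 → 0  (bit 6 = 0)
position 9: 101 → 1  (bit 5 = 1)
position 5: 100 → 1  (bit 4 = 1)
position 2: 011 → 1  (bit 3 = 1)
position 8: 010 → 0  (bit 2 = 0)
position 1: 001 → 0  (bit 1 = 0)
position 0: 000 → 1  (bit 0 = 1)
bits b7..b0 = 10111001 = 185

185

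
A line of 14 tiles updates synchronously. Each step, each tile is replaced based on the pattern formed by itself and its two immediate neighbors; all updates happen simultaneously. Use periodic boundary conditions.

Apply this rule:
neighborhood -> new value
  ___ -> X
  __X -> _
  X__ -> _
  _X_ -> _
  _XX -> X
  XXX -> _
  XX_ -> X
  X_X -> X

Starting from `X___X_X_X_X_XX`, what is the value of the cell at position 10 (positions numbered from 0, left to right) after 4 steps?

X

X_X__X_X_X_XX_
_X____X_X_XXXX
X__XX__X_XX__X
X__XX___XXX__X
position 10 holds X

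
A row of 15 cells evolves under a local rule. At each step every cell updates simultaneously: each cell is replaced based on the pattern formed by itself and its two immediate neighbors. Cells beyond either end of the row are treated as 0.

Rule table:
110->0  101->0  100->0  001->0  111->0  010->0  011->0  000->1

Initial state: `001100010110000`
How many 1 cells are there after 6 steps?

6

100001000000111
001100011110000
100001000000111  (repeats step 1; period 2)
step 6: 001100011110000
count of 1: 6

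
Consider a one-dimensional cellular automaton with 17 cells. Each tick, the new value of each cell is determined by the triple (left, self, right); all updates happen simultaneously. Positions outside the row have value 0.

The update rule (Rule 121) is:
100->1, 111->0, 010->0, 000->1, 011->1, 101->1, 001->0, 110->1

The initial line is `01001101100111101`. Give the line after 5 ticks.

00101111110100110
10011000011010111
01011111011101101
00110001110111110
10111101011100011

10111101011100011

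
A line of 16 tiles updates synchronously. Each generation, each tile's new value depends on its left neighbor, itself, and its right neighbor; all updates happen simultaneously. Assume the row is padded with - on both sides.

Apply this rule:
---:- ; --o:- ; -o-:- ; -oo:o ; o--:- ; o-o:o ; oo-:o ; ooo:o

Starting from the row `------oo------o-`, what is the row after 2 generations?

------oo--------
------oo--------

------oo--------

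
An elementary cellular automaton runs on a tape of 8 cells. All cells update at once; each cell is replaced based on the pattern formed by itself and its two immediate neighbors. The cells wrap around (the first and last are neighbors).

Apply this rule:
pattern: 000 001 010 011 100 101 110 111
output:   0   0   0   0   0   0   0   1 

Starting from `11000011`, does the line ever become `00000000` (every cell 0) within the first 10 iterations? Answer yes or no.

yes

10000001
00000000
all cells are 0 at iteration 2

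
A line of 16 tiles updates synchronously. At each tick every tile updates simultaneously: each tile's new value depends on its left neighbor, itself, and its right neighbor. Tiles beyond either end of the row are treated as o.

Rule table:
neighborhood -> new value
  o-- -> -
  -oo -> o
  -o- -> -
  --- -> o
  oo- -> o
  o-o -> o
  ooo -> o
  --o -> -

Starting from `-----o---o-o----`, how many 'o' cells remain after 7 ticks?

14

-ooo---o--o--oo-
oooo-o-------ooo
ooooo--ooooo-ooo
ooooo--ooooooooo
ooooo--ooooooooo  (fixed point — unchanged through tick 7)
count of o: 14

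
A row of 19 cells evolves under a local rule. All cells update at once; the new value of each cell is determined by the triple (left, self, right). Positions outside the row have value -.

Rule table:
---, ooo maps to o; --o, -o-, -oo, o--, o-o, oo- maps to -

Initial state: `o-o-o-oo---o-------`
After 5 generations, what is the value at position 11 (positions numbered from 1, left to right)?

---------o---oooooo
oooooooo---o--oooo-
-oooooo--o-----oo--
--oooo-----ooo----o
o--oo--ooo--o--oo--
position 11 holds -

-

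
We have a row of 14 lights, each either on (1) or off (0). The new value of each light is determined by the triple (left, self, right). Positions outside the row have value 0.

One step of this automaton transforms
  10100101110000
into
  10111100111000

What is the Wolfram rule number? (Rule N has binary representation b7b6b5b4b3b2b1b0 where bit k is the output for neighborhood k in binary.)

214

position 8: 111 → 1  (bit 7 = 1)
position 9: 110 → 1  (bit 6 = 1)
position 1: 101 → 0  (bit 5 = 0)
position 3: 100 → 1  (bit 4 = 1)
position 7: 011 → 0  (bit 3 = 0)
position 0: 010 → 1  (bit 2 = 1)
position 4: 001 → 1  (bit 1 = 1)
position 11: 000 → 0  (bit 0 = 0)
bits b7..b0 = 11010110 = 214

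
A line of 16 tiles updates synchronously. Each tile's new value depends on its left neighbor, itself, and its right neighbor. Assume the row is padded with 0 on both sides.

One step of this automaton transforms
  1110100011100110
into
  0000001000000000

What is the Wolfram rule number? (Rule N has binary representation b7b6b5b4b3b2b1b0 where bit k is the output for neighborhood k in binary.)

1

position 1: 111 → 0  (bit 7 = 0)
position 2: 110 → 0  (bit 6 = 0)
position 3: 101 → 0  (bit 5 = 0)
position 5: 100 → 0  (bit 4 = 0)
position 0: 011 → 0  (bit 3 = 0)
position 4: 010 → 0  (bit 2 = 0)
position 7: 001 → 0  (bit 1 = 0)
position 6: 000 → 1  (bit 0 = 1)
bits b7..b0 = 00000001 = 1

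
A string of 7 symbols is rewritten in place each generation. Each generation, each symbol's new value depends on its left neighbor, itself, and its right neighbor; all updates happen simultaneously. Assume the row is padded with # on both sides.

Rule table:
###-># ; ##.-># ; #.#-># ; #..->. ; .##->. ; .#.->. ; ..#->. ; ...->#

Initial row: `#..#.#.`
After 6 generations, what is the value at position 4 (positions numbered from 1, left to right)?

#...#.#
#.#..#.
##....#
##.##..
###.#..
####...
position 4 holds #

#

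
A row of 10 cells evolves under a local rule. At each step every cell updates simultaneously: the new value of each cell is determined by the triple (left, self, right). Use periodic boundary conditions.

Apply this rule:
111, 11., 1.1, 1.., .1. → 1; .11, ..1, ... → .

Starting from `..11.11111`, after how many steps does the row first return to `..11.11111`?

step 1: 1..11.1111
step 2: 11..11.111
step 3: 111..11.11
step 4: 1111..11.1
step 5: 11111..11.
step 6: .11111..11
step 7: 1.11111..1
step 8: 11.11111..
step 9: .11.11111.
step 10: ..11.11111

10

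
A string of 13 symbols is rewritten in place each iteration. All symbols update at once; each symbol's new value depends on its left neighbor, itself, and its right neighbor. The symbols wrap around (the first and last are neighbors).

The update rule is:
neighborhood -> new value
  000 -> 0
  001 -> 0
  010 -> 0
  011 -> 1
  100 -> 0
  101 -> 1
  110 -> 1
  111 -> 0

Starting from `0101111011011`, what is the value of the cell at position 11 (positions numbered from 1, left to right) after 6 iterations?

1011001111111
1111001000000
1001000000000
0000000000000
0000000000000  (fixed point — unchanged through iteration 6)
position 11 holds 0

0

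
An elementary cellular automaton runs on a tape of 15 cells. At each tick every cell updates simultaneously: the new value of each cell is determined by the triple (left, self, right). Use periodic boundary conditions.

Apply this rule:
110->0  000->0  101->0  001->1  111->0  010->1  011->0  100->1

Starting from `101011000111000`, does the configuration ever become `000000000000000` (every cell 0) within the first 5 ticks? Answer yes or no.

no

101000101000101
001101101101100
010000000000010
111000000000111
000100000001000
tick 5 is 000100000001000, still not uniform 0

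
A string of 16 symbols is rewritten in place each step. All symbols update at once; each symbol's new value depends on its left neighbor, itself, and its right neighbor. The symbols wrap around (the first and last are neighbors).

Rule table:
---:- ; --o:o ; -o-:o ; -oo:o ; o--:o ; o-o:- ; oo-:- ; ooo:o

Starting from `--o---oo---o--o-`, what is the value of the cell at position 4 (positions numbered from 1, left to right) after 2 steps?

-

step 1: -ooo-oo-o-oooooo
step 2: -oo--o--o-ooooo-
position 4 holds -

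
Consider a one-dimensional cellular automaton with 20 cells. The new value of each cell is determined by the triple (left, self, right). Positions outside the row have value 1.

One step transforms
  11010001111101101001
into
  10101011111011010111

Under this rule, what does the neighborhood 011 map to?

1

At position 7 the neighborhood is 011; the next row has 1 there.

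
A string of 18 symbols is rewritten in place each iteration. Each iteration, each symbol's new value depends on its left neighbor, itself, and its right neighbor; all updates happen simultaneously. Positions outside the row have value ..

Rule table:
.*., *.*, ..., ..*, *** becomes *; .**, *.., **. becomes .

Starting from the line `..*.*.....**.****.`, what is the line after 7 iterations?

iteration 1: *****.****..*.**..
iteration 2: .***.*.**..***...*
iteration 3: *.*.***...*.*..***
iteration 4: ****.*..*****.*.*.
iteration 5: .**.**.*.***.****.
iteration 6: *..*..***.*.*.**..
iteration 7: *.**.*.*.*****...*

*.**.*.*.*****...*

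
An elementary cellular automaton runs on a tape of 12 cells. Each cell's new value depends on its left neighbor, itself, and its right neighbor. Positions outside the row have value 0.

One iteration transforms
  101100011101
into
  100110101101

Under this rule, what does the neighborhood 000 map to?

0

At position 5 the neighborhood is 000; the next row has 0 there.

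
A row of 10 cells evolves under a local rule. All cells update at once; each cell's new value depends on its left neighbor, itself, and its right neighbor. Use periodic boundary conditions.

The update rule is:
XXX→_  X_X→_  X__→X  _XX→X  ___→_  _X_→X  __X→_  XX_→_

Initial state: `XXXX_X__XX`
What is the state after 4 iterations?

_____XX_X_
_____X__XX
X____XX_X_
XX___X__X_

XX___X__X_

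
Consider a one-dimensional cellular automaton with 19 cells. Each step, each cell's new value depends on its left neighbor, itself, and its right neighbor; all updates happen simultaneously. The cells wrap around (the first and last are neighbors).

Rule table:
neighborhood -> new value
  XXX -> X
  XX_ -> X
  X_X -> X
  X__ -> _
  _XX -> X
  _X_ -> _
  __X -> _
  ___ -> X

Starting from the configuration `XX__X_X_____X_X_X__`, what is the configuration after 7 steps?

XXX__XXXXXXX__XXXXX

XX___X__XXX__X_X___
XX_X____XXX___X__X_
XXX__XX_XXX_X_____X
XXX__XXXXXXX__XXX_X
XXX__XXXXXXX__XXXXX
XXX__XXXXXXX__XXXXX  (fixed point — unchanged through step 7)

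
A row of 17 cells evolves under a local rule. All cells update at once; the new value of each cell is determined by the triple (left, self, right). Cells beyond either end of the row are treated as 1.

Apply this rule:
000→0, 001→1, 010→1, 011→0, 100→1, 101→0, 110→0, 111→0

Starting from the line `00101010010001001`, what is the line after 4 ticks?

01100010000000010

11101011111011110
00001000000000000
10011100000000001
01100010000000010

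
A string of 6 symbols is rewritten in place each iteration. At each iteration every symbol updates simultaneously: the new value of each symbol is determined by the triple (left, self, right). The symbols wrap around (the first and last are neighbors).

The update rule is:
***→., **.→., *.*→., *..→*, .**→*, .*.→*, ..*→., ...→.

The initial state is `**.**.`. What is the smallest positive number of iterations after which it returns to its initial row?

2

iteration 1: *..*..
iteration 2: **.**.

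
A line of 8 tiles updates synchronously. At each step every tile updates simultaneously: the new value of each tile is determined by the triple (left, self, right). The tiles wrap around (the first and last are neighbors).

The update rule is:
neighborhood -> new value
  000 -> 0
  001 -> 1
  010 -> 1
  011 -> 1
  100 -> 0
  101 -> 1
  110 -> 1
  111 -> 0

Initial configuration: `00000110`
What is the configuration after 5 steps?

11100110

step 1: 00001110
step 2: 00011010
step 3: 00111110
step 4: 01100010
step 5: 11100110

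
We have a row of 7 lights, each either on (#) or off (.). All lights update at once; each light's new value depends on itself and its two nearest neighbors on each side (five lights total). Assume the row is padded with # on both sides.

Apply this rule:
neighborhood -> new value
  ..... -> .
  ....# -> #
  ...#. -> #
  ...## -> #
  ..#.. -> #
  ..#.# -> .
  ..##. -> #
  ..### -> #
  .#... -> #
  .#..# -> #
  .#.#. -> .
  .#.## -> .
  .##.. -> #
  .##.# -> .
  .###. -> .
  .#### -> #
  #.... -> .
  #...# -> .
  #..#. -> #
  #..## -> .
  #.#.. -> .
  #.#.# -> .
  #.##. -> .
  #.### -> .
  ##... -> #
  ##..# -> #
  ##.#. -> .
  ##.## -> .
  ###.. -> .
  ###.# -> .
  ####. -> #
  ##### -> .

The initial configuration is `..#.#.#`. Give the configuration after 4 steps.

##.....
#.#..##
...#.##
#.#...#

#.#...#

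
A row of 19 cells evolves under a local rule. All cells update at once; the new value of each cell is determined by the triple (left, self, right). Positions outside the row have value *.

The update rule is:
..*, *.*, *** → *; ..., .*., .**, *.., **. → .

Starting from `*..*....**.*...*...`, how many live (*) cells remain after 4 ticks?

5

..*....*..*...*...*
.*....*..*...*...*.
*....*..*...*...*.*
....*..*...*...*.*.
count of *: 5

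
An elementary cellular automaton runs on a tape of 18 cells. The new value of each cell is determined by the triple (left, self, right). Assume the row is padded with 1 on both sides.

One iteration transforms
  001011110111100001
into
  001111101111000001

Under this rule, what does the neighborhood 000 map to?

0

At position 14 the neighborhood is 000; the next row has 0 there.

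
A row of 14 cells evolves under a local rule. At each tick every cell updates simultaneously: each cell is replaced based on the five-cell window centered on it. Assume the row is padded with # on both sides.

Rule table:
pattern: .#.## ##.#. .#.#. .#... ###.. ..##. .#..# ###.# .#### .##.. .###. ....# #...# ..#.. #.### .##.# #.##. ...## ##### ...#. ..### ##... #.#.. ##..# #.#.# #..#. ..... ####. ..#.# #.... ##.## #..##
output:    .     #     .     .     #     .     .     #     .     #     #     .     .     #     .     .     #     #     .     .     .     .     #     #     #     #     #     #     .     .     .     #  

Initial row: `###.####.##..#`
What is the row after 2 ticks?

.##...##.####.
.##..#.....##.

.##..#.....##.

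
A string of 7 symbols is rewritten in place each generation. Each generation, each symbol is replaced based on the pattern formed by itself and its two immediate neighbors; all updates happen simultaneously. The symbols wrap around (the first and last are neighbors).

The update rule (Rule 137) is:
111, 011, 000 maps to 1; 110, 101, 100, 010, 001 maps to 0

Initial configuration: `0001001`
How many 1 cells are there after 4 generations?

generation 1: 0100000
generation 2: 0001111
generation 3: 0101110
generation 4: 0001100
count of 1: 2

2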